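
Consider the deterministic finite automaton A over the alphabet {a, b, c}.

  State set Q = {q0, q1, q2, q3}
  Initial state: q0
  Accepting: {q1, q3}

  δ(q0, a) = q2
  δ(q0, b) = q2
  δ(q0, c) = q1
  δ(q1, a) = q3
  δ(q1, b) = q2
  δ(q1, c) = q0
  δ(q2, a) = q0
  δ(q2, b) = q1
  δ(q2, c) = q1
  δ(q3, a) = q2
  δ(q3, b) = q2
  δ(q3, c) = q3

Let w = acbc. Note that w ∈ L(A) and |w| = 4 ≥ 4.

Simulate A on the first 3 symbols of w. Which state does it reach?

Run of A on the first 3 characters of w = a c b:
  step 0: q0  (start)
  step 1: q2  (read a: q0→q2)
  step 2: q1  (read c: q2→q1)
  step 3: q2  (read b: q1→q2)

After reading 3 characters, A is in state q2.
(This kind of state-tracing is the core of the pumping-lemma construction: with 4 states, pigeonhole forces a repeat within the first 4 steps.)

q2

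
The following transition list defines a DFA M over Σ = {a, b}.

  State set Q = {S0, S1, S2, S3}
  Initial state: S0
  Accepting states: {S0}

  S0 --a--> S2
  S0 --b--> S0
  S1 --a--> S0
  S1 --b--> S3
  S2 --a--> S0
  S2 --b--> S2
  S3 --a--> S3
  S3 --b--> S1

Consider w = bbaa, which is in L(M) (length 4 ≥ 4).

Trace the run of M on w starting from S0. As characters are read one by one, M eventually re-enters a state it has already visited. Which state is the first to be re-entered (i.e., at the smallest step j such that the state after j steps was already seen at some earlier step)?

S0

Run of M on w = b b a a:
  step 0: S0  (start)
  step 1: S0  (read b: S0→S0)   ← first repeat (S0 seen earlier)
  step 2: S0  (read b: S0→S0)
  step 3: S2  (read a: S0→S2)
  step 4: S0  (read a: S2→S0)

The earliest repeat is at step j = 1: M is in S0, which it already visited at step i = 0.
With |Q| = 4, pigeonhole forces a state repeat no later than step 4; the substring read between the first and second visits to that state can be pumped.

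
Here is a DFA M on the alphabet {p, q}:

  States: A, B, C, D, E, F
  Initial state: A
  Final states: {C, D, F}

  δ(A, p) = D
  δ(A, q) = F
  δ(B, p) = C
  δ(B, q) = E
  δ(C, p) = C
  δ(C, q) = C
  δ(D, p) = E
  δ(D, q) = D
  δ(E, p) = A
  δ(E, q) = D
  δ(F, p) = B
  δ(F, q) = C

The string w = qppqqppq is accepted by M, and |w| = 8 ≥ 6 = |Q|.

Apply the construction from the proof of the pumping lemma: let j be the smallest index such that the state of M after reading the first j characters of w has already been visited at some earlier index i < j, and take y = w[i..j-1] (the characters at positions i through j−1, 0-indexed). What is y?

q

State sequence: A -q-> F -p-> B -p-> C -q-> C -q-> C -p-> C -p-> C -q-> C
First repeat at step 4: C was already visited.

So i = 3, j = 4, giving x = w[0:3] = qpp, y = w[3:4] = q, z = w[4:8] = qppq.
Check: |xy| = 4 ≤ 6 and |y| = 1 ≥ 1. Reading y takes M from C back to C, so every xyⁱz is accepted.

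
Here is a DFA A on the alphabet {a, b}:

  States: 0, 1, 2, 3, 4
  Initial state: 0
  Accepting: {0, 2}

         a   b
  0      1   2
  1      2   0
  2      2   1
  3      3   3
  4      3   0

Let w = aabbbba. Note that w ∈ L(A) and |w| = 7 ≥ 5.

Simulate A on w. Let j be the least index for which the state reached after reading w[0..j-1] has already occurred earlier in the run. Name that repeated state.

1

Run of A on w = a a b b b b a:
  step 0: 0  (start)
  step 1: 1  (read a: 0→1)
  step 2: 2  (read a: 1→2)
  step 3: 1  (read b: 2→1)   ← first repeat (1 seen earlier)
  step 4: 0  (read b: 1→0)
  step 5: 2  (read b: 0→2)
  step 6: 1  (read b: 2→1)
  step 7: 2  (read a: 1→2)

The earliest repeat is at step j = 3: A is in 1, which it already visited at step i = 1.
Since A has 5 states, any run of length ≥ 5 visits 5+1 states, so by pigeonhole some state repeats within the first 5 steps — that repeat gives the pumpable loop.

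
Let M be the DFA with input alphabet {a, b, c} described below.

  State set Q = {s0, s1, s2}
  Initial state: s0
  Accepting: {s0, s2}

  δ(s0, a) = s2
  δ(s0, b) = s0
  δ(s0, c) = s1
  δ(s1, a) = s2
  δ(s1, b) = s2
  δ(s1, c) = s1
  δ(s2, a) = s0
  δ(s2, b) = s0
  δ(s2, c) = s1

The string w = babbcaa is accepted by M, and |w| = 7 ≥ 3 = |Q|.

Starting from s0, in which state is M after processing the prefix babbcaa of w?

s0

State sequence: s0 -b-> s0 -a-> s2 -b-> s0 -b-> s0 -c-> s1 -a-> s2 -a-> s0

After reading 7 characters, M is in state s0.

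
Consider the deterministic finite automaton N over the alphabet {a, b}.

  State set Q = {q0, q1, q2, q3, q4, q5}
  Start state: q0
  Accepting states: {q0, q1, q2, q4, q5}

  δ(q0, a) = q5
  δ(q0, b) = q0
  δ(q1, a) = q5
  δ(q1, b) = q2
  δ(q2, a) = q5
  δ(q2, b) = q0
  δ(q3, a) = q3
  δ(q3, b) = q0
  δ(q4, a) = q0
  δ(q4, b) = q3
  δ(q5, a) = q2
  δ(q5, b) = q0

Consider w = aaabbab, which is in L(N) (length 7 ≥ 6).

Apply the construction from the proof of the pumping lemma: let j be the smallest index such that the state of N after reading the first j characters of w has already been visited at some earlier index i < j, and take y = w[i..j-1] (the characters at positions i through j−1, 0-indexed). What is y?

aa

Run of N on w = a a a b b a b:
  step 0: q0  (start)
  step 1: q5  (read a: q0→q5)
  step 2: q2  (read a: q5→q2)
  step 3: q5  (read a: q2→q5)   ← first repeat (q5 seen earlier)
  step 4: q0  (read b: q5→q0)
  step 5: q0  (read b: q0→q0)
  step 6: q5  (read a: q0→q5)
  step 7: q0  (read b: q5→q0)

So i = 1, j = 3, giving x = w[0:1] = a, y = w[1:3] = aa, z = w[3:7] = bbab.
Check: |xy| = 3 ≤ 6 and |y| = 2 ≥ 1. Reading y takes N from q5 back to q5, so every xyⁱz is accepted.
Since N has 6 states, any run of length ≥ 6 visits 6+1 states, so by pigeonhole some state repeats within the first 6 steps — that repeat gives the pumpable loop.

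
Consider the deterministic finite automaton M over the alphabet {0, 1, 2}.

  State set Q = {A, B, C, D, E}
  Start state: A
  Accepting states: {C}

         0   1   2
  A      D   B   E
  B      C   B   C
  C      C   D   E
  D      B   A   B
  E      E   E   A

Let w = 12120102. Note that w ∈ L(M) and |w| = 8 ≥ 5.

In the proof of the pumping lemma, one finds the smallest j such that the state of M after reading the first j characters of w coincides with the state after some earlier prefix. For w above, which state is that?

State sequence: A -1-> B -2-> C -1-> D -2-> B -0-> C -1-> D -0-> B -2-> C
First repeat at step 4: B was already visited.

The earliest repeat is at step j = 4: M is in B, which it already visited at step i = 1.
Pumping length from the standard proof: p = 5 (the number of states). The repeated state found above gives |xy| = j ≤ 5 and |y| = j − i ≥ 1.

B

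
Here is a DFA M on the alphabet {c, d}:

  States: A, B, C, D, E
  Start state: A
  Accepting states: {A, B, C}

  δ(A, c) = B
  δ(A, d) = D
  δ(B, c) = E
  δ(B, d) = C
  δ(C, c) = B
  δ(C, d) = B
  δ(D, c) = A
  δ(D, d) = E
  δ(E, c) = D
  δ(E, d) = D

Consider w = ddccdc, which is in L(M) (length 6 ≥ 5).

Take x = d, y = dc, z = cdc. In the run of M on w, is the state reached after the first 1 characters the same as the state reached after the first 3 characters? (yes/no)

State sequence: A -d-> D -d-> E -c-> D

After x (step 1): D. After xy (step 3): D.
They match, so y = dc drives M around a cycle from D back to itself; pumping y any number of times keeps M in D before reading z, and xyⁱz ∈ L(M) for every i ≥ 0.

yes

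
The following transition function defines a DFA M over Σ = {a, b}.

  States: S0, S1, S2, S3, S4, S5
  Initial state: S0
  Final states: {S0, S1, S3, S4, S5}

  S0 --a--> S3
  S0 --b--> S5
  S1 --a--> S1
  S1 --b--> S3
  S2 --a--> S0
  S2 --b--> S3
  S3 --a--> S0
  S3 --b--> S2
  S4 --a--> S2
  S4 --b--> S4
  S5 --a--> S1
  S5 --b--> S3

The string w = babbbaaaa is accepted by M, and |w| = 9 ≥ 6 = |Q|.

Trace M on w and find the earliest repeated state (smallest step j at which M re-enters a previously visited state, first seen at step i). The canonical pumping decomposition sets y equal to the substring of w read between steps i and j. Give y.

Run of M on w = b a b b b a a a a:
  step 0: S0  (start)
  step 1: S5  (read b: S0→S5)
  step 2: S1  (read a: S5→S1)
  step 3: S3  (read b: S1→S3)
  step 4: S2  (read b: S3→S2)
  step 5: S3  (read b: S2→S3)   ← first repeat (S3 seen earlier)
  step 6: S0  (read a: S3→S0)
  step 7: S3  (read a: S0→S3)
  step 8: S0  (read a: S3→S0)
  step 9: S3  (read a: S0→S3)

So i = 3, j = 5, giving x = w[0:3] = bab, y = w[3:5] = bb, z = w[5:9] = aaaa.
Check: |xy| = 5 ≤ 6 and |y| = 2 ≥ 1. Reading y takes M from S3 back to S3, so every xyⁱz is accepted.
The DFA has 6 states, so the proof of the pumping lemma guarantees a repeated state among the first 6+1 visited; the segment between the two visits is the pumpable y.

bb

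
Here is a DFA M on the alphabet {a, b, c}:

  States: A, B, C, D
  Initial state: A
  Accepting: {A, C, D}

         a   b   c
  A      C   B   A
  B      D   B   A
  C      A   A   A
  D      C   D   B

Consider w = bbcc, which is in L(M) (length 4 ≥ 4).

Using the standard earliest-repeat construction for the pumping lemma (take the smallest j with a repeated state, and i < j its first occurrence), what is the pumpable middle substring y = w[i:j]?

Run of M on w = b b c c:
  step 0: A  (start)
  step 1: B  (read b: A→B)
  step 2: B  (read b: B→B)   ← first repeat (B seen earlier)
  step 3: A  (read c: B→A)
  step 4: A  (read c: A→A)

So i = 1, j = 2, giving x = w[0:1] = b, y = w[1:2] = b, z = w[2:4] = cc.
Check: |xy| = 2 ≤ 4 and |y| = 1 ≥ 1. Reading y takes M from B back to B, so every xyⁱz is accepted.

b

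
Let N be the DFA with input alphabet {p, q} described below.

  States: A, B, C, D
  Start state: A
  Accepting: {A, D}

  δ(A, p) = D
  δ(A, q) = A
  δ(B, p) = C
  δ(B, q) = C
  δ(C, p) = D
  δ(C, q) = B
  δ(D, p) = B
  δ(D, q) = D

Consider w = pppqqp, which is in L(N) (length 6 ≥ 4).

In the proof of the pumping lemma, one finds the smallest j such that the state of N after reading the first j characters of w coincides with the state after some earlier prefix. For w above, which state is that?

Run of N on w = p p p q q p:
  step 0: A  (start)
  step 1: D  (read p: A→D)
  step 2: B  (read p: D→B)
  step 3: C  (read p: B→C)
  step 4: B  (read q: C→B)   ← first repeat (B seen earlier)
  step 5: C  (read q: B→C)
  step 6: D  (read p: C→D)

The earliest repeat is at step j = 4: N is in B, which it already visited at step i = 2.

B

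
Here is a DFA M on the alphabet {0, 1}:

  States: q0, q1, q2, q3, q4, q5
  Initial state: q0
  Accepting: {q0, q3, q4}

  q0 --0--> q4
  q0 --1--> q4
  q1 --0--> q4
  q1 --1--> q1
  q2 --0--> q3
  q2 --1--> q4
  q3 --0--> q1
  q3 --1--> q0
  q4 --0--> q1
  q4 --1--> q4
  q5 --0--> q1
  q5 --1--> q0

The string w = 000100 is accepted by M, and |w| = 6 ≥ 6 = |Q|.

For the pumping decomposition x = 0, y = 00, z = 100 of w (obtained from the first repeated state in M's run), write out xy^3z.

xy^3z = 0·00·00·00·100 = 0000000100.
Reading y = 00 takes M from q4 back to q4, so after x·y·y·y the machine is still in q4, and z then leads to the accepting state q4. Hence 0000000100 ∈ L(M).

0000000100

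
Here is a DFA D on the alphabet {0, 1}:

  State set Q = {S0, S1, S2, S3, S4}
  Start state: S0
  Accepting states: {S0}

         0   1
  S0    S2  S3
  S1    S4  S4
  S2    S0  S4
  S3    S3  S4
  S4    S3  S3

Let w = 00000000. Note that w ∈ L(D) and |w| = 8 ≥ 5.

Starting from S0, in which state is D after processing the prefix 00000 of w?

S2

State sequence: S0 -0-> S2 -0-> S0 -0-> S2 -0-> S0 -0-> S2

After reading 5 characters, D is in state S2.
(This kind of state-tracing is the core of the pumping-lemma construction: with 5 states, pigeonhole forces a repeat within the first 5 steps.)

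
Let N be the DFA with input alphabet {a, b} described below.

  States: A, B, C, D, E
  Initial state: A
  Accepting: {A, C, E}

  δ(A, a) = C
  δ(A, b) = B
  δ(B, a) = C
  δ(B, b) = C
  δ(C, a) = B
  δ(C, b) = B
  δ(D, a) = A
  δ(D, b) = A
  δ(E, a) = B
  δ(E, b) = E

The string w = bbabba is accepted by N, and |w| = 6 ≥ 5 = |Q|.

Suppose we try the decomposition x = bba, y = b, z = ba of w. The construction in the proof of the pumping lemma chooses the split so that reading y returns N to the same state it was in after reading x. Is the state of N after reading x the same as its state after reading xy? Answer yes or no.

Run of N on the first 4 characters of w = b b a b:
  step 0: A  (start)
  step 1: B  (read b: A→B)
  step 2: C  (read b: B→C)
  step 3: B  (read a: C→B)
  step 4: C  (read b: B→C)

After x (step 3): B. After xy (step 4): C.
They differ (B ≠ C), so y is not a cycle from the state after x; this split is not the one the pumping-lemma construction produces, and pumping y need not keep the string in L(N).

no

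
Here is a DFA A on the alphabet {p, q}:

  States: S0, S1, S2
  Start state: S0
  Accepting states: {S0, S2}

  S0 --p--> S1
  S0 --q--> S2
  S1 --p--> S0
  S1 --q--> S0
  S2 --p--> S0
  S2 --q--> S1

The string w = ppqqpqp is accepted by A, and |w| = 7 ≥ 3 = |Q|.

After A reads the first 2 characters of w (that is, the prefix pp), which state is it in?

S0

State sequence: S0 -p-> S1 -p-> S0

After reading 2 characters, A is in state S0.
(This kind of state-tracing is the core of the pumping-lemma construction: with 3 states, pigeonhole forces a repeat within the first 3 steps.)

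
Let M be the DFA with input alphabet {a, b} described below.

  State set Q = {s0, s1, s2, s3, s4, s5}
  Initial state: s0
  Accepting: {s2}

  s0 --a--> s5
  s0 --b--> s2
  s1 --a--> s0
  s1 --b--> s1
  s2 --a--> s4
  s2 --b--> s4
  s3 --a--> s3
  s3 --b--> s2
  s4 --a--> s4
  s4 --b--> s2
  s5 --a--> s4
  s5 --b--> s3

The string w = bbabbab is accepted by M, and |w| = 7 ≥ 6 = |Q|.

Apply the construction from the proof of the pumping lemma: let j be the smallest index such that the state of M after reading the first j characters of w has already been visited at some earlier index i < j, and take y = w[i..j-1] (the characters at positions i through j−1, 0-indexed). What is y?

a

State sequence: s0 -b-> s2 -b-> s4 -a-> s4 -b-> s2 -b-> s4 -a-> s4 -b-> s2
First repeat at step 3: s4 was already visited.

So i = 2, j = 3, giving x = w[0:2] = bb, y = w[2:3] = a, z = w[3:7] = bbab.
Check: |xy| = 3 ≤ 6 and |y| = 1 ≥ 1. Reading y takes M from s4 back to s4, so every xyⁱz is accepted.
Pumping length from the standard proof: p = 6 (the number of states). The repeated state found above gives |xy| = j ≤ 6 and |y| = j − i ≥ 1.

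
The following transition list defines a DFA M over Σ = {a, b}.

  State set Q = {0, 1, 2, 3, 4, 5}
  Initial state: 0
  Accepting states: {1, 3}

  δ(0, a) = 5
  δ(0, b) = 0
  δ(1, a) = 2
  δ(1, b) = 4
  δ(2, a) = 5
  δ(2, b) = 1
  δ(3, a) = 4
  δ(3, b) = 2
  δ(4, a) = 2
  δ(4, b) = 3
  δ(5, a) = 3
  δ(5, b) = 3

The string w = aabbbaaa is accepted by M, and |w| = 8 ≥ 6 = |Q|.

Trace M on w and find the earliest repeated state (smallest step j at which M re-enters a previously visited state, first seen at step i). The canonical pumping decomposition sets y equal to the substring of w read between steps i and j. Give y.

Run of M on w = a a b b b a a a:
  step 0: 0  (start)
  step 1: 5  (read a: 0→5)
  step 2: 3  (read a: 5→3)
  step 3: 2  (read b: 3→2)
  step 4: 1  (read b: 2→1)
  step 5: 4  (read b: 1→4)
  step 6: 2  (read a: 4→2)   ← first repeat (2 seen earlier)
  step 7: 5  (read a: 2→5)
  step 8: 3  (read a: 5→3)

So i = 3, j = 6, giving x = w[0:3] = aab, y = w[3:6] = bba, z = w[6:8] = aa.
Check: |xy| = 6 ≤ 6 and |y| = 3 ≥ 1. Reading y takes M from 2 back to 2, so every xyⁱz is accepted.
With |Q| = 6, pigeonhole forces a state repeat no later than step 6; the substring read between the first and second visits to that state can be pumped.

bba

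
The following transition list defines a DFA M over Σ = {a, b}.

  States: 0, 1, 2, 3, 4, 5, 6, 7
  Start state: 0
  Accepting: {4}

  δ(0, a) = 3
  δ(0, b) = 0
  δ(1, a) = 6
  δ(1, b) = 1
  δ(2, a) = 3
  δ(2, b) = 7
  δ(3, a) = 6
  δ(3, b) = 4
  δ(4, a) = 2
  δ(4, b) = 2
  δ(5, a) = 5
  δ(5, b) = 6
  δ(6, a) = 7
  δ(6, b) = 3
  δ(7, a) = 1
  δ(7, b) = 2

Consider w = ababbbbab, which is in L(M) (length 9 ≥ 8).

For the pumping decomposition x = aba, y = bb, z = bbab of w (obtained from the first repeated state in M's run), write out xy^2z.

ababbbbbbab

xy^2z = aba·bb·bb·bbab = ababbbbbbab.
Reading y = bb takes M from 2 back to 2, so after x·y·y the machine is still in 2, and z then leads to the accepting state 4. Hence ababbbbbbab ∈ L(M).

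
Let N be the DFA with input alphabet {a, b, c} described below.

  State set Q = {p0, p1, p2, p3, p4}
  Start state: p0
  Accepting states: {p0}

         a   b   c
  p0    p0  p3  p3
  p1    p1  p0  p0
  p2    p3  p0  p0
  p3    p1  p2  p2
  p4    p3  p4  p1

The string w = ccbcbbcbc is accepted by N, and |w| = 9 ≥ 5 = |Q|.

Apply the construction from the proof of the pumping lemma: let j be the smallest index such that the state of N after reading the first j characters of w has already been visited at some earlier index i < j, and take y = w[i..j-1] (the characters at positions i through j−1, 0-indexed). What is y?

ccb

State sequence: p0 -c-> p3 -c-> p2 -b-> p0 -c-> p3 -b-> p2 -b-> p0 -c-> p3 -b-> p2 -c-> p0
First repeat at step 3: p0 was already visited.

So i = 0, j = 3, giving x = w[0:0] = ε, y = w[0:3] = ccb, z = w[3:9] = cbbcbc.
Check: |xy| = 3 ≤ 5 and |y| = 3 ≥ 1. Reading y takes N from p0 back to p0, so every xyⁱz is accepted.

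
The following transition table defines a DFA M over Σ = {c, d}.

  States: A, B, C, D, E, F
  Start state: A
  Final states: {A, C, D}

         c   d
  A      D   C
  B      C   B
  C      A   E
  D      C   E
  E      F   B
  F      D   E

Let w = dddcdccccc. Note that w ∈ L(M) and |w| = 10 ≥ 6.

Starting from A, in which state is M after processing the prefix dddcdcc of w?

State sequence: A -d-> C -d-> E -d-> B -c-> C -d-> E -c-> F -c-> D

After reading 7 characters, M is in state D.

D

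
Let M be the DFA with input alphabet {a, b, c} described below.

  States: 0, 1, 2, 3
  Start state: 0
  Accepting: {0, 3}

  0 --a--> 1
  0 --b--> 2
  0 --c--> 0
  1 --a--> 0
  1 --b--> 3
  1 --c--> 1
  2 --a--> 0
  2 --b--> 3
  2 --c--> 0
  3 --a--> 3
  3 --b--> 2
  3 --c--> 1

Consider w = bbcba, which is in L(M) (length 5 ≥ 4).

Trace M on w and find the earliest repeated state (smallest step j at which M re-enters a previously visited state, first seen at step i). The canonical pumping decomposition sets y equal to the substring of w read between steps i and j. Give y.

Run of M on w = b b c b a:
  step 0: 0  (start)
  step 1: 2  (read b: 0→2)
  step 2: 3  (read b: 2→3)
  step 3: 1  (read c: 3→1)
  step 4: 3  (read b: 1→3)   ← first repeat (3 seen earlier)
  step 5: 3  (read a: 3→3)

So i = 2, j = 4, giving x = w[0:2] = bb, y = w[2:4] = cb, z = w[4:5] = a.
Check: |xy| = 4 ≤ 4 and |y| = 2 ≥ 1. Reading y takes M from 3 back to 3, so every xyⁱz is accepted.
Since M has 4 states, any run of length ≥ 4 visits 4+1 states, so by pigeonhole some state repeats within the first 4 steps — that repeat gives the pumpable loop.

cb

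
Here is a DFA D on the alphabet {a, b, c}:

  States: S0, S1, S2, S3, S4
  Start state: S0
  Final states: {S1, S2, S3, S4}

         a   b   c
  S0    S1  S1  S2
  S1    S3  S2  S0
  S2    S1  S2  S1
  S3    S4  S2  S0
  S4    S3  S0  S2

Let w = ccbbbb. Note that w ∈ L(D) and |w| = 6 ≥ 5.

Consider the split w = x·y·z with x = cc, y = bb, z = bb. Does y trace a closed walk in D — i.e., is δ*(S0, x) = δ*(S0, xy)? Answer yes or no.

no

State sequence: S0 -c-> S2 -c-> S1 -b-> S2 -b-> S2

After x (step 2): S1. After xy (step 4): S2.
They differ (S1 ≠ S2), so y is not a cycle from the state after x; this split is not the one the pumping-lemma construction produces, and pumping y need not keep the string in L(D).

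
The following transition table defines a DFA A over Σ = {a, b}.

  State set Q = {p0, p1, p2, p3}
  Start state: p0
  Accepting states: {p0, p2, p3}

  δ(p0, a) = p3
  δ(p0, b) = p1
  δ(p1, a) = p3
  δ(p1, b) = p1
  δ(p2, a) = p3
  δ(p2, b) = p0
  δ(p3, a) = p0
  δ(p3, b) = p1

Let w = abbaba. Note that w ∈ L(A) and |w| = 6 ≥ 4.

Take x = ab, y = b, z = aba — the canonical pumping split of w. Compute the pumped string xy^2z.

abbbaba

xy^2z = ab·b·b·aba = abbbaba.
Reading y = b takes A from p1 back to p1, so after x·y·y the machine is still in p1, and z then leads to the accepting state p3. Hence abbbaba ∈ L(A).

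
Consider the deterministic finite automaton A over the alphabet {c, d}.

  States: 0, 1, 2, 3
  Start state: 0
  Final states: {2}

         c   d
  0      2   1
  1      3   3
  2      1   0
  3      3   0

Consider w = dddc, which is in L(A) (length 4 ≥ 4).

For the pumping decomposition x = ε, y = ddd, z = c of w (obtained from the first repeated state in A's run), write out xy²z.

xy^2z = ε·ddd·ddd·c = ddddddc.
Reading y = ddd takes A from 0 back to 0, so after x·y·y the machine is still in 0, and z then leads to the accepting state 2. Hence ddddddc ∈ L(A).

ddddddc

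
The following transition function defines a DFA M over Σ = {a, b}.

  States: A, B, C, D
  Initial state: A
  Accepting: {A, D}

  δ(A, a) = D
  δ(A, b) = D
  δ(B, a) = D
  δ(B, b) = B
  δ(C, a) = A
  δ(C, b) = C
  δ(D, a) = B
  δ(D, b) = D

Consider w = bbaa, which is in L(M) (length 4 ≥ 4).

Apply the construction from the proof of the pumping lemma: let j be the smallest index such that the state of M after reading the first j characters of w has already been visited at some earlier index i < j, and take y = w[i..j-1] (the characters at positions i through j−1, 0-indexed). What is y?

b

Run of M on w = b b a a:
  step 0: A  (start)
  step 1: D  (read b: A→D)
  step 2: D  (read b: D→D)   ← first repeat (D seen earlier)
  step 3: B  (read a: D→B)
  step 4: D  (read a: B→D)

So i = 1, j = 2, giving x = w[0:1] = b, y = w[1:2] = b, z = w[2:4] = aa.
Check: |xy| = 2 ≤ 4 and |y| = 1 ≥ 1. Reading y takes M from D back to D, so every xyⁱz is accepted.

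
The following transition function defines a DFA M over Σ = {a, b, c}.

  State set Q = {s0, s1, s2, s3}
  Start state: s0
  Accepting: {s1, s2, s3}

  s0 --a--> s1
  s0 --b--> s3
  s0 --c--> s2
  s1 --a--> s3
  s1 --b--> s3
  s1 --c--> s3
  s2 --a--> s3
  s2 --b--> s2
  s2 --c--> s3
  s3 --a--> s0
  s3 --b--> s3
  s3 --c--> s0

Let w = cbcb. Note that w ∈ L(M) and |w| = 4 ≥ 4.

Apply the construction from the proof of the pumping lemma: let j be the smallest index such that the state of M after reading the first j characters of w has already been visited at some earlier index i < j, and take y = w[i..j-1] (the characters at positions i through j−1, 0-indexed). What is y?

b

State sequence: s0 -c-> s2 -b-> s2 -c-> s3 -b-> s3
First repeat at step 2: s2 was already visited.

So i = 1, j = 2, giving x = w[0:1] = c, y = w[1:2] = b, z = w[2:4] = cb.
Check: |xy| = 2 ≤ 4 and |y| = 1 ≥ 1. Reading y takes M from s2 back to s2, so every xyⁱz is accepted.
With |Q| = 4, pigeonhole forces a state repeat no later than step 4; the substring read between the first and second visits to that state can be pumped.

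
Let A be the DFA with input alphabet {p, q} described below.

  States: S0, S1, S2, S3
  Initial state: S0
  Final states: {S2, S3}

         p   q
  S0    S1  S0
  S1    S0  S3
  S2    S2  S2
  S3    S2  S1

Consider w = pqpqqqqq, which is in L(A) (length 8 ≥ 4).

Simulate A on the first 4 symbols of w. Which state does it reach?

S2

Run of A on the first 4 characters of w = p q p q:
  step 0: S0  (start)
  step 1: S1  (read p: S0→S1)
  step 2: S3  (read q: S1→S3)
  step 3: S2  (read p: S3→S2)
  step 4: S2  (read q: S2→S2)

After reading 4 characters, A is in state S2.
(This kind of state-tracing is the core of the pumping-lemma construction: with 4 states, pigeonhole forces a repeat within the first 4 steps.)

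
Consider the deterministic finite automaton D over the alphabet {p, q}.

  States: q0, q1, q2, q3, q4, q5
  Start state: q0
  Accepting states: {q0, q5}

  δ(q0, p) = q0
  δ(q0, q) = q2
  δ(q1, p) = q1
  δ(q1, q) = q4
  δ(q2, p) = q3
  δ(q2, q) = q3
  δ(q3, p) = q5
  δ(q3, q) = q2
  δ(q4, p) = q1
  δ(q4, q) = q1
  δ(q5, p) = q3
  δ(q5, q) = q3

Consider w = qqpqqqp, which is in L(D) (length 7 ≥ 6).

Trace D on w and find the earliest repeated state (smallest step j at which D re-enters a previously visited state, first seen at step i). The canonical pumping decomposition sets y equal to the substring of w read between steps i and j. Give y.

State sequence: q0 -q-> q2 -q-> q3 -p-> q5 -q-> q3 -q-> q2 -q-> q3 -p-> q5
First repeat at step 4: q3 was already visited.

So i = 2, j = 4, giving x = w[0:2] = qq, y = w[2:4] = pq, z = w[4:7] = qqp.
Check: |xy| = 4 ≤ 6 and |y| = 2 ≥ 1. Reading y takes D from q3 back to q3, so every xyⁱz is accepted.

pq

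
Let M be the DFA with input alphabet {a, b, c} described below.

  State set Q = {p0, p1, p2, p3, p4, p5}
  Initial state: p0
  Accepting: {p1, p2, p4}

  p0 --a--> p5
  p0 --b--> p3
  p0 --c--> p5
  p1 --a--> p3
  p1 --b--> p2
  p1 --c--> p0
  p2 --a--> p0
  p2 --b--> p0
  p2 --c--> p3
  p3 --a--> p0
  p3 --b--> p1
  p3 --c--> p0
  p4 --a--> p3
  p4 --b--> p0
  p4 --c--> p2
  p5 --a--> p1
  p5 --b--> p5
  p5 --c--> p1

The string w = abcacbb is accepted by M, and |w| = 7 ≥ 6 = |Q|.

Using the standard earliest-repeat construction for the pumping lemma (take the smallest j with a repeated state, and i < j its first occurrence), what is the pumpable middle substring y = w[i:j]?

Run of M on w = a b c a c b b:
  step 0: p0  (start)
  step 1: p5  (read a: p0→p5)
  step 2: p5  (read b: p5→p5)   ← first repeat (p5 seen earlier)
  step 3: p1  (read c: p5→p1)
  step 4: p3  (read a: p1→p3)
  step 5: p0  (read c: p3→p0)
  step 6: p3  (read b: p0→p3)
  step 7: p1  (read b: p3→p1)

So i = 1, j = 2, giving x = w[0:1] = a, y = w[1:2] = b, z = w[2:7] = cacbb.
Check: |xy| = 2 ≤ 6 and |y| = 1 ≥ 1. Reading y takes M from p5 back to p5, so every xyⁱz is accepted.
The DFA has 6 states, so the proof of the pumping lemma guarantees a repeated state among the first 6+1 visited; the segment between the two visits is the pumpable y.

b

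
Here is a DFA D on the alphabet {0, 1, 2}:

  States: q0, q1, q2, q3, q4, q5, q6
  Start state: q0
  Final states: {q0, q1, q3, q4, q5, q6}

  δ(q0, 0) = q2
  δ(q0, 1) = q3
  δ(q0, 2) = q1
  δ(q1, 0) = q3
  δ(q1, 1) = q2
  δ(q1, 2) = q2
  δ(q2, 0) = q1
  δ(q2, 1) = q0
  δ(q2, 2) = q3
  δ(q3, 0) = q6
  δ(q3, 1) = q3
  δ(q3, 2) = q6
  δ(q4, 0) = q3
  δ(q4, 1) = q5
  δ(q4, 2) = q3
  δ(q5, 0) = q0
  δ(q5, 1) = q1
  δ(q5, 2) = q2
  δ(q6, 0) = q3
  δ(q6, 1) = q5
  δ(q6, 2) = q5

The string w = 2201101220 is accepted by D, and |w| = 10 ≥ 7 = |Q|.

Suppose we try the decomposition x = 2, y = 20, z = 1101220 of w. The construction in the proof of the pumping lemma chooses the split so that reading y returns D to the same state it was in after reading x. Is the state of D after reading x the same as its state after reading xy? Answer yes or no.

yes

State sequence: q0 -2-> q1 -2-> q2 -0-> q1

After x (step 1): q1. After xy (step 3): q1.
They match, so y = 20 drives D around a cycle from q1 back to itself; pumping y any number of times keeps D in q1 before reading z, and xyⁱz ∈ L(D) for every i ≥ 0.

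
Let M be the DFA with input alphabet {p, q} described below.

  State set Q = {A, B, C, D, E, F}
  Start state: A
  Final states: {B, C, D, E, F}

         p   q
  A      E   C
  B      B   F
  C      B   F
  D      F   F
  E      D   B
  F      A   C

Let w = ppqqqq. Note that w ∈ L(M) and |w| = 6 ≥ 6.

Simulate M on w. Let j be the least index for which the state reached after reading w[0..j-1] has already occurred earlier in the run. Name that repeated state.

F

State sequence: A -p-> E -p-> D -q-> F -q-> C -q-> F -q-> C
First repeat at step 5: F was already visited.

The earliest repeat is at step j = 5: M is in F, which it already visited at step i = 3.
Pumping length from the standard proof: p = 6 (the number of states). The repeated state found above gives |xy| = j ≤ 6 and |y| = j − i ≥ 1.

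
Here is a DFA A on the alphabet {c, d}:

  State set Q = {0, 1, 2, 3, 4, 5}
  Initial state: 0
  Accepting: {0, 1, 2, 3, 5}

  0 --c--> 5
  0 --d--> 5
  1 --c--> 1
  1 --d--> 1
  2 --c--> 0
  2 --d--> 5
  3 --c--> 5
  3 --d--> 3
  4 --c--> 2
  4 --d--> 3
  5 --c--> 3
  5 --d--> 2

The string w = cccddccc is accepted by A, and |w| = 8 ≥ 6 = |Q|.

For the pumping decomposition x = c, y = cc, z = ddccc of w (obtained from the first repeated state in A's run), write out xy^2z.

xy^2z = c·cc·cc·ddccc = cccccddccc.
Reading y = cc takes A from 5 back to 5, so after x·y·y the machine is still in 5, and z then leads to the accepting state 3. Hence cccccddccc ∈ L(A).

cccccddccc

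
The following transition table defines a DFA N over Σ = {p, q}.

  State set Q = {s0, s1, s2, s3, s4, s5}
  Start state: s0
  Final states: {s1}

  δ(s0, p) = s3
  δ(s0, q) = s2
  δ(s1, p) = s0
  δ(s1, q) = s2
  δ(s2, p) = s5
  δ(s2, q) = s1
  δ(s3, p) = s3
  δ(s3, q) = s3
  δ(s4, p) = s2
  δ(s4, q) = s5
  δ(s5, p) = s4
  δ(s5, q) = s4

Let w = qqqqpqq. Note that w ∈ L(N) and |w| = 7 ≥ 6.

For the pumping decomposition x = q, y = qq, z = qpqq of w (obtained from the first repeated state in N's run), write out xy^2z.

xy^2z = q·qq·qq·qpqq = qqqqqqpqq.
Reading y = qq takes N from s2 back to s2, so after x·y·y the machine is still in s2, and z then leads to the accepting state s1. Hence qqqqqqpqq ∈ L(N).

qqqqqqpqq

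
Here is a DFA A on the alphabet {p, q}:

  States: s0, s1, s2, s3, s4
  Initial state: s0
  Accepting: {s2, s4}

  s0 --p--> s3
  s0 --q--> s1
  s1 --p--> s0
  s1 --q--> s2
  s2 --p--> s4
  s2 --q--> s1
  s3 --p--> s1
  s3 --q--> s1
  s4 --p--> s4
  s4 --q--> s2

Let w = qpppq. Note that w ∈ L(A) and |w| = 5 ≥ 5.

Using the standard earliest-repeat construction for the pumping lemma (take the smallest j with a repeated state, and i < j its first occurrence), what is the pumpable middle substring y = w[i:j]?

qp

State sequence: s0 -q-> s1 -p-> s0 -p-> s3 -p-> s1 -q-> s2
First repeat at step 2: s0 was already visited.

So i = 0, j = 2, giving x = w[0:0] = ε, y = w[0:2] = qp, z = w[2:5] = ppq.
Check: |xy| = 2 ≤ 5 and |y| = 2 ≥ 1. Reading y takes A from s0 back to s0, so every xyⁱz is accepted.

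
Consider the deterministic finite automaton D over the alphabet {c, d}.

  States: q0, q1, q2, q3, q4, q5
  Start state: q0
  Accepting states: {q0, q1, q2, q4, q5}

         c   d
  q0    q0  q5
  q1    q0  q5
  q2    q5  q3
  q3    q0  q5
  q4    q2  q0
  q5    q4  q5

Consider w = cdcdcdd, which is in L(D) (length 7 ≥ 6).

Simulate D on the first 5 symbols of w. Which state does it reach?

q0

Run of D on the first 5 characters of w = c d c d c:
  step 0: q0  (start)
  step 1: q0  (read c: q0→q0)
  step 2: q5  (read d: q0→q5)
  step 3: q4  (read c: q5→q4)
  step 4: q0  (read d: q4→q0)
  step 5: q0  (read c: q0→q0)

After reading 5 characters, D is in state q0.
(This kind of state-tracing is the core of the pumping-lemma construction: with 6 states, pigeonhole forces a repeat within the first 6 steps.)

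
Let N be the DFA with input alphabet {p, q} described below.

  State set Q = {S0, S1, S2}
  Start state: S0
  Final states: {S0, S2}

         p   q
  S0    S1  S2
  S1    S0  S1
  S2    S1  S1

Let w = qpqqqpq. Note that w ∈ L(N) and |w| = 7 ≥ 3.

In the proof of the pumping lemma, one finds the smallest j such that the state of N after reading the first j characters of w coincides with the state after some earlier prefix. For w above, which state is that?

S1

State sequence: S0 -q-> S2 -p-> S1 -q-> S1 -q-> S1 -q-> S1 -p-> S0 -q-> S2
First repeat at step 3: S1 was already visited.

The earliest repeat is at step j = 3: N is in S1, which it already visited at step i = 2.
With |Q| = 3, pigeonhole forces a state repeat no later than step 3; the substring read between the first and second visits to that state can be pumped.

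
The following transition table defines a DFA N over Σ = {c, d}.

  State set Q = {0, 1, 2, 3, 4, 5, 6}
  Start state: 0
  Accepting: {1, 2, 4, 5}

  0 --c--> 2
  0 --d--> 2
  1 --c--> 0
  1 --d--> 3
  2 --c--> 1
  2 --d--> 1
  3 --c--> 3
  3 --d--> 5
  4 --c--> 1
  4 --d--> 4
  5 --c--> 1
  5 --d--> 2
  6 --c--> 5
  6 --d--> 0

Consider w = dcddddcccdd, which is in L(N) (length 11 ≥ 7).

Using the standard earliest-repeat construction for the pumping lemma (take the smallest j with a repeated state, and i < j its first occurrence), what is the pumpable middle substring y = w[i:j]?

cddd

Run of N on w = d c d d d d c c c d d:
  step 0: 0  (start)
  step 1: 2  (read d: 0→2)
  step 2: 1  (read c: 2→1)
  step 3: 3  (read d: 1→3)
  step 4: 5  (read d: 3→5)
  step 5: 2  (read d: 5→2)   ← first repeat (2 seen earlier)
  step 6: 1  (read d: 2→1)
  step 7: 0  (read c: 1→0)
  step 8: 2  (read c: 0→2)
  step 9: 1  (read c: 2→1)
  step 10: 3  (read d: 1→3)
  step 11: 5  (read d: 3→5)

So i = 1, j = 5, giving x = w[0:1] = d, y = w[1:5] = cddd, z = w[5:11] = dcccdd.
Check: |xy| = 5 ≤ 7 and |y| = 4 ≥ 1. Reading y takes N from 2 back to 2, so every xyⁱz is accepted.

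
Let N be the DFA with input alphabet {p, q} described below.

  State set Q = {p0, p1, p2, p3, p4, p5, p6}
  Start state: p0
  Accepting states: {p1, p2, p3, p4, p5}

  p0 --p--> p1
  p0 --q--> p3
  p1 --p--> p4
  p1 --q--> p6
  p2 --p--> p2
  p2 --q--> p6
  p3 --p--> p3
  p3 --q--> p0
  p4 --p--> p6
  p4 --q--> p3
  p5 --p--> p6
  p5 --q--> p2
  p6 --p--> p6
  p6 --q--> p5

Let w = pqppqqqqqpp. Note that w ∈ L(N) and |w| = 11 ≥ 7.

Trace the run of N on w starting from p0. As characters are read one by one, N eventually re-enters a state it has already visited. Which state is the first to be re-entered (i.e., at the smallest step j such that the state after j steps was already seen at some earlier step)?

Run of N on w = p q p p q q q q q p p:
  step 0: p0  (start)
  step 1: p1  (read p: p0→p1)
  step 2: p6  (read q: p1→p6)
  step 3: p6  (read p: p6→p6)   ← first repeat (p6 seen earlier)
  step 4: p6  (read p: p6→p6)
  step 5: p5  (read q: p6→p5)
  step 6: p2  (read q: p5→p2)
  step 7: p6  (read q: p2→p6)
  step 8: p5  (read q: p6→p5)
  step 9: p2  (read q: p5→p2)
  step 10: p2  (read p: p2→p2)
  step 11: p2  (read p: p2→p2)

The earliest repeat is at step j = 3: N is in p6, which it already visited at step i = 2.

p6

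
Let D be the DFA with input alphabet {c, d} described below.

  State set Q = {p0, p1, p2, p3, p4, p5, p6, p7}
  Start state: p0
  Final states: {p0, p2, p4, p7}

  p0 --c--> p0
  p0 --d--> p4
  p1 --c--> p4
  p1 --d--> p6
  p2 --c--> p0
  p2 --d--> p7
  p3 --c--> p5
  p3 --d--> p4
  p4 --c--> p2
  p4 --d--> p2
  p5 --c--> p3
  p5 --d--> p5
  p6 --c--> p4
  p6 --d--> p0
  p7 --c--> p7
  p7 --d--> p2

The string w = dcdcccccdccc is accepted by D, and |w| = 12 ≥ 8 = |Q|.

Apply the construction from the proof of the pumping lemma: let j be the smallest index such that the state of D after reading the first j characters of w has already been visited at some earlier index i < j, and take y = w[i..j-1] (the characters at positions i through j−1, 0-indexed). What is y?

c

Run of D on w = d c d c c c c c d c c c:
  step 0: p0  (start)
  step 1: p4  (read d: p0→p4)
  step 2: p2  (read c: p4→p2)
  step 3: p7  (read d: p2→p7)
  step 4: p7  (read c: p7→p7)   ← first repeat (p7 seen earlier)
  step 5: p7  (read c: p7→p7)
  step 6: p7  (read c: p7→p7)
  step 7: p7  (read c: p7→p7)
  step 8: p7  (read c: p7→p7)
  step 9: p2  (read d: p7→p2)
  step 10: p0  (read c: p2→p0)
  step 11: p0  (read c: p0→p0)
  step 12: p0  (read c: p0→p0)

So i = 3, j = 4, giving x = w[0:3] = dcd, y = w[3:4] = c, z = w[4:12] = ccccdccc.
Check: |xy| = 4 ≤ 8 and |y| = 1 ≥ 1. Reading y takes D from p7 back to p7, so every xyⁱz is accepted.
The DFA has 8 states, so the proof of the pumping lemma guarantees a repeated state among the first 8+1 visited; the segment between the two visits is the pumpable y.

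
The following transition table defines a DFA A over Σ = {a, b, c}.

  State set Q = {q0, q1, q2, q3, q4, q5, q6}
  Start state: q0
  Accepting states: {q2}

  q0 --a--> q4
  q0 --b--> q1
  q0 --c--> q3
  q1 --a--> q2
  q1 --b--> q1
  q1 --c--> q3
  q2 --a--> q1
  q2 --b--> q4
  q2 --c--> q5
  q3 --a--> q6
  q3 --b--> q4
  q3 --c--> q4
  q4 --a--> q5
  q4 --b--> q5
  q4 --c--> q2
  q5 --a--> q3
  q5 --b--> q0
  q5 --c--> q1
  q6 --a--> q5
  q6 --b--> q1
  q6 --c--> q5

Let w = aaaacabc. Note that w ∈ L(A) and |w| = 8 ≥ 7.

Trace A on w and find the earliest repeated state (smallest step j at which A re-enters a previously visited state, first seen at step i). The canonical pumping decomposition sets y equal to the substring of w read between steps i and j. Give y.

State sequence: q0 -a-> q4 -a-> q5 -a-> q3 -a-> q6 -c-> q5 -a-> q3 -b-> q4 -c-> q2
First repeat at step 5: q5 was already visited.

So i = 2, j = 5, giving x = w[0:2] = aa, y = w[2:5] = aac, z = w[5:8] = abc.
Check: |xy| = 5 ≤ 7 and |y| = 3 ≥ 1. Reading y takes A from q5 back to q5, so every xyⁱz is accepted.
Since A has 7 states, any run of length ≥ 7 visits 7+1 states, so by pigeonhole some state repeats within the first 7 steps — that repeat gives the pumpable loop.

aac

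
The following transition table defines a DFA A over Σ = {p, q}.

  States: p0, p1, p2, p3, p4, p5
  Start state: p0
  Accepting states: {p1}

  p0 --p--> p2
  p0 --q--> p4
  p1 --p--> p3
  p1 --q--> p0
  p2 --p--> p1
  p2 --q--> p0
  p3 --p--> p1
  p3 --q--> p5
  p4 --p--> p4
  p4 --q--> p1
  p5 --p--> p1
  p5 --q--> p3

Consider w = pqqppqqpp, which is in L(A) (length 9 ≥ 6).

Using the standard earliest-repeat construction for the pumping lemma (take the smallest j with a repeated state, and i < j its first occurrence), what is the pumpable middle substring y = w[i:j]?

pq

State sequence: p0 -p-> p2 -q-> p0 -q-> p4 -p-> p4 -p-> p4 -q-> p1 -q-> p0 -p-> p2 -p-> p1
First repeat at step 2: p0 was already visited.

So i = 0, j = 2, giving x = w[0:0] = ε, y = w[0:2] = pq, z = w[2:9] = qppqqpp.
Check: |xy| = 2 ≤ 6 and |y| = 2 ≥ 1. Reading y takes A from p0 back to p0, so every xyⁱz is accepted.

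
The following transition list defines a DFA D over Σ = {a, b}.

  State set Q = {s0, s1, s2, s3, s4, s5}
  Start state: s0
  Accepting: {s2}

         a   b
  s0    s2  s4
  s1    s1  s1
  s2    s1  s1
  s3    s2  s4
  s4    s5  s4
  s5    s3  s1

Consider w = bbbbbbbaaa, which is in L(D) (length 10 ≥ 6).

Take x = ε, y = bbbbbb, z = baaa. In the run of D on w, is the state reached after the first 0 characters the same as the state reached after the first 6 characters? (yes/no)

no

Run of D on the first 6 characters of w = b b b b b b:
  step 0: s0  (start)
  step 1: s4  (read b: s0→s4)
  step 2: s4  (read b: s4→s4)
  step 3: s4  (read b: s4→s4)
  step 4: s4  (read b: s4→s4)
  step 5: s4  (read b: s4→s4)
  step 6: s4  (read b: s4→s4)

After x (step 0): s0. After xy (step 6): s4.
They differ (s0 ≠ s4), so y is not a cycle from the state after x; this split is not the one the pumping-lemma construction produces, and pumping y need not keep the string in L(D).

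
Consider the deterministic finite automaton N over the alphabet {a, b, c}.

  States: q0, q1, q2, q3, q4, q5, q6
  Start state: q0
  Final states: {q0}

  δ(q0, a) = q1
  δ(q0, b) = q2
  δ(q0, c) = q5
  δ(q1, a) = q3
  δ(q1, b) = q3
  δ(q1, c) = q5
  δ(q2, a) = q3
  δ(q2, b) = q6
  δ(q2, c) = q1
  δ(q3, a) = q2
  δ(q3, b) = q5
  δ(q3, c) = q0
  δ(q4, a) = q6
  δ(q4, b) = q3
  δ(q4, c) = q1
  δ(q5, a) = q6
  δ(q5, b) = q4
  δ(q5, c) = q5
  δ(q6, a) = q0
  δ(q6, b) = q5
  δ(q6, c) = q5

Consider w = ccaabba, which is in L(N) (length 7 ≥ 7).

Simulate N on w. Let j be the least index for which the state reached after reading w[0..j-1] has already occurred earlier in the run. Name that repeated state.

State sequence: q0 -c-> q5 -c-> q5 -a-> q6 -a-> q0 -b-> q2 -b-> q6 -a-> q0
First repeat at step 2: q5 was already visited.

The earliest repeat is at step j = 2: N is in q5, which it already visited at step i = 1.
With |Q| = 7, pigeonhole forces a state repeat no later than step 7; the substring read between the first and second visits to that state can be pumped.

q5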